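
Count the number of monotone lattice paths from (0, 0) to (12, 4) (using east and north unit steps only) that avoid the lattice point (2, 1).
Number of paths = 962

Total paths from (0, 0) to (12, 4): C(16, 12) = 1820. Paths through (2, 1): (paths (0, 0) → (2, 1)) × (paths (2, 1) → (12, 4)) = C(3, 2) · C(13, 10) = 3 · 286 = 858. Avoidance count = 1820 − 858 = 962.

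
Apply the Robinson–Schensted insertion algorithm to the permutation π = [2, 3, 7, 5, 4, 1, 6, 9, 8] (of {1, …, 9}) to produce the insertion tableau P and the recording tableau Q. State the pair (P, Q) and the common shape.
P = [1, 3, 4, 6, 8] / [2, 9] / [5] / [7];  Q = [1, 2, 3, 7, 8] / [4, 9] / [5] / [6];  common shape = (5, 2, 1, 1)

Row-insert the values π_1, π_2, … into P one at a time, bumping the leftmost entry strictly greater than the inserted value down to the next row. The recording tableau Q records, in position (i, j), the step at which that cell was added to P.
  Insert 2 (step 1): P = [2];  Q = [1]
  Insert 3 (step 2): P = [2, 3];  Q = [1, 2]
  Insert 7 (step 3): P = [2, 3, 7];  Q = [1, 2, 3]
  Insert 5 (step 4): P = [2, 3, 5] / [7];  Q = [1, 2, 3] / [4]
  Insert 4 (step 5): P = [2, 3, 4] / [5] / [7];  Q = [1, 2, 3] / [4] / [5]
  Insert 1 (step 6): P = [1, 3, 4] / [2] / [5] / [7];  Q = [1, 2, 3] / [4] / [5] / [6]
  Insert 6 (step 7): P = [1, 3, 4, 6] / [2] / [5] / [7];  Q = [1, 2, 3, 7] / [4] / [5] / [6]
  Insert 9 (step 8): P = [1, 3, 4, 6, 9] / [2] / [5] / [7];  Q = [1, 2, 3, 7, 8] / [4] / [5] / [6]
  Insert 8 (step 9): P = [1, 3, 4, 6, 8] / [2, 9] / [5] / [7];  Q = [1, 2, 3, 7, 8] / [4, 9] / [5] / [6]
Final shape: (5, 2, 1, 1).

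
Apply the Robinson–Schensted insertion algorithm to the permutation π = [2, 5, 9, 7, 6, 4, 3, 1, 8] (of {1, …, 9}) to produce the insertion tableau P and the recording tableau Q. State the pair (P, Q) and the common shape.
P = [1, 3, 6, 8] / [2] / [4] / [5] / [7] / [9];  Q = [1, 2, 3, 9] / [4] / [5] / [6] / [7] / [8];  common shape = (4, 1, 1, 1, 1, 1)

Row-insert the values π_1, π_2, … into P one at a time, bumping the leftmost entry strictly greater than the inserted value down to the next row. The recording tableau Q records, in position (i, j), the step at which that cell was added to P.
  Insert 2 (step 1): P = [2];  Q = [1]
  Insert 5 (step 2): P = [2, 5];  Q = [1, 2]
  Insert 9 (step 3): P = [2, 5, 9];  Q = [1, 2, 3]
  Insert 7 (step 4): P = [2, 5, 7] / [9];  Q = [1, 2, 3] / [4]
  Insert 6 (step 5): P = [2, 5, 6] / [7] / [9];  Q = [1, 2, 3] / [4] / [5]
  Insert 4 (step 6): P = [2, 4, 6] / [5] / [7] / [9];  Q = [1, 2, 3] / [4] / [5] / [6]
  Insert 3 (step 7): P = [2, 3, 6] / [4] / [5] / [7] / [9];  Q = [1, 2, 3] / [4] / [5] / [6] / [7]
  Insert 1 (step 8): P = [1, 3, 6] / [2] / [4] / [5] / [7] / [9];  Q = [1, 2, 3] / [4] / [5] / [6] / [7] / [8]
  Insert 8 (step 9): P = [1, 3, 6, 8] / [2] / [4] / [5] / [7] / [9];  Q = [1, 2, 3, 9] / [4] / [5] / [6] / [7] / [8]
Final shape: (4, 1, 1, 1, 1, 1).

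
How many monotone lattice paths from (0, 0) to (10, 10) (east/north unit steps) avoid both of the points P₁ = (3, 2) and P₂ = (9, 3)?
Number of paths = 119206

Inclusion–exclusion. Total paths: C(20, 10) = 184756. Through P₁: C(5, 3)·C(15, 7) = 64350. Through P₂: C(12, 9)·C(8, 1) = 1760. Since P₁ is strictly southwest of P₂, a monotone path through both must visit P₁ then P₂; paths through both = C(5, 3)·C(7, 6)·C(8, 1) = 560. Avoid both = 184756 − 64350 − 1760 + 560 = 119206.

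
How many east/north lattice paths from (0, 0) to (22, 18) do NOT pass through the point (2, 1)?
Number of paths = 65664155670

Total paths from (0, 0) to (22, 18): C(40, 22) = 113380261800. Paths through (2, 1): (paths (0, 0) → (2, 1)) × (paths (2, 1) → (22, 18)) = C(3, 2) · C(37, 20) = 3 · 15905368710 = 47716106130. Avoidance count = 113380261800 − 47716106130 = 65664155670.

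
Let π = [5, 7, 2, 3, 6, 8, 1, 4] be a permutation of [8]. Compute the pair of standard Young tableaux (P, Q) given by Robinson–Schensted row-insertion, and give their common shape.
P = [1, 3, 4, 8] / [2, 6] / [5, 7];  Q = [1, 2, 5, 6] / [3, 4] / [7, 8];  common shape = (4, 2, 2)

Row-insert the values π_1, π_2, … into P one at a time, bumping the leftmost entry strictly greater than the inserted value down to the next row. The recording tableau Q records, in position (i, j), the step at which that cell was added to P.
  Insert 5 (step 1): P = [5];  Q = [1]
  Insert 7 (step 2): P = [5, 7];  Q = [1, 2]
  Insert 2 (step 3): P = [2, 7] / [5];  Q = [1, 2] / [3]
  Insert 3 (step 4): P = [2, 3] / [5, 7];  Q = [1, 2] / [3, 4]
  Insert 6 (step 5): P = [2, 3, 6] / [5, 7];  Q = [1, 2, 5] / [3, 4]
  Insert 8 (step 6): P = [2, 3, 6, 8] / [5, 7];  Q = [1, 2, 5, 6] / [3, 4]
  Insert 1 (step 7): P = [1, 3, 6, 8] / [2, 7] / [5];  Q = [1, 2, 5, 6] / [3, 4] / [7]
  Insert 4 (step 8): P = [1, 3, 4, 8] / [2, 6] / [5, 7];  Q = [1, 2, 5, 6] / [3, 4] / [7, 8]
Final shape: (4, 2, 2).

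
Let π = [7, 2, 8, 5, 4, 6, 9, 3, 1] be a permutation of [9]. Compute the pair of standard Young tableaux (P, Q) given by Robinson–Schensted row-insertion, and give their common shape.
P = [1, 3, 6, 9] / [2, 8] / [4] / [5] / [7];  Q = [1, 3, 6, 7] / [2, 4] / [5] / [8] / [9];  common shape = (4, 2, 1, 1, 1)

Row-insert the values π_1, π_2, … into P one at a time, bumping the leftmost entry strictly greater than the inserted value down to the next row. The recording tableau Q records, in position (i, j), the step at which that cell was added to P.
  Insert 7 (step 1): P = [7];  Q = [1]
  Insert 2 (step 2): P = [2] / [7];  Q = [1] / [2]
  Insert 8 (step 3): P = [2, 8] / [7];  Q = [1, 3] / [2]
  Insert 5 (step 4): P = [2, 5] / [7, 8];  Q = [1, 3] / [2, 4]
  Insert 4 (step 5): P = [2, 4] / [5, 8] / [7];  Q = [1, 3] / [2, 4] / [5]
  Insert 6 (step 6): P = [2, 4, 6] / [5, 8] / [7];  Q = [1, 3, 6] / [2, 4] / [5]
  Insert 9 (step 7): P = [2, 4, 6, 9] / [5, 8] / [7];  Q = [1, 3, 6, 7] / [2, 4] / [5]
  Insert 3 (step 8): P = [2, 3, 6, 9] / [4, 8] / [5] / [7];  Q = [1, 3, 6, 7] / [2, 4] / [5] / [8]
  Insert 1 (step 9): P = [1, 3, 6, 9] / [2, 8] / [4] / [5] / [7];  Q = [1, 3, 6, 7] / [2, 4] / [5] / [8] / [9]
Final shape: (4, 2, 1, 1, 1).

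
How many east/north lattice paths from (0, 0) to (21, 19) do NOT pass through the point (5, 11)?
Number of paths = 128069871072

Total paths from (0, 0) to (21, 19): C(40, 21) = 131282408400. Paths through (5, 11): (paths (0, 0) → (5, 11)) × (paths (5, 11) → (21, 19)) = C(16, 5) · C(24, 16) = 4368 · 735471 = 3212537328. Avoidance count = 131282408400 − 3212537328 = 128069871072.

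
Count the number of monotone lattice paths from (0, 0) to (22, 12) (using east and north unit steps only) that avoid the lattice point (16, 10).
Number of paths = 399625460

Total paths from (0, 0) to (22, 12): C(34, 22) = 548354040. Paths through (16, 10): (paths (0, 0) → (16, 10)) × (paths (16, 10) → (22, 12)) = C(26, 16) · C(8, 6) = 5311735 · 28 = 148728580. Avoidance count = 548354040 − 148728580 = 399625460.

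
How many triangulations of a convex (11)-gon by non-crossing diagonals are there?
C_9 = 4862

These polygon triangulations are counted by the Catalan number C_n = (1/(n + 1)) · C(2n, n). For n = 9: C_9 = (1/10) · C(18, 9) = 48620/10 = 4862.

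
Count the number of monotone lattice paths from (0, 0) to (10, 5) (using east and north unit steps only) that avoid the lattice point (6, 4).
Number of paths = 1953

Total paths from (0, 0) to (10, 5): C(15, 10) = 3003. Paths through (6, 4): (paths (0, 0) → (6, 4)) × (paths (6, 4) → (10, 5)) = C(10, 6) · C(5, 4) = 210 · 5 = 1050. Avoidance count = 3003 − 1050 = 1953.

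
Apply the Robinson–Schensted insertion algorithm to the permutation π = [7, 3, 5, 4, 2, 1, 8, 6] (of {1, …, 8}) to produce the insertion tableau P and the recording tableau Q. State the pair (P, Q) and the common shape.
P = [1, 4, 6] / [2, 8] / [3] / [5] / [7];  Q = [1, 3, 7] / [2, 8] / [4] / [5] / [6];  common shape = (3, 2, 1, 1, 1)

Row-insert the values π_1, π_2, … into P one at a time, bumping the leftmost entry strictly greater than the inserted value down to the next row. The recording tableau Q records, in position (i, j), the step at which that cell was added to P.
  Insert 7 (step 1): P = [7];  Q = [1]
  Insert 3 (step 2): P = [3] / [7];  Q = [1] / [2]
  Insert 5 (step 3): P = [3, 5] / [7];  Q = [1, 3] / [2]
  Insert 4 (step 4): P = [3, 4] / [5] / [7];  Q = [1, 3] / [2] / [4]
  Insert 2 (step 5): P = [2, 4] / [3] / [5] / [7];  Q = [1, 3] / [2] / [4] / [5]
  Insert 1 (step 6): P = [1, 4] / [2] / [3] / [5] / [7];  Q = [1, 3] / [2] / [4] / [5] / [6]
  Insert 8 (step 7): P = [1, 4, 8] / [2] / [3] / [5] / [7];  Q = [1, 3, 7] / [2] / [4] / [5] / [6]
  Insert 6 (step 8): P = [1, 4, 6] / [2, 8] / [3] / [5] / [7];  Q = [1, 3, 7] / [2, 8] / [4] / [5] / [6]
Final shape: (3, 2, 1, 1, 1).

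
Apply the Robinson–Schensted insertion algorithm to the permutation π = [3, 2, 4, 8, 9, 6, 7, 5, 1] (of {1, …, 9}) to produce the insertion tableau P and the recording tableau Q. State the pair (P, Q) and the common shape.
P = [1, 4, 5, 7] / [2, 6, 9] / [3] / [8];  Q = [1, 3, 4, 5] / [2, 6, 7] / [8] / [9];  common shape = (4, 3, 1, 1)

Row-insert the values π_1, π_2, … into P one at a time, bumping the leftmost entry strictly greater than the inserted value down to the next row. The recording tableau Q records, in position (i, j), the step at which that cell was added to P.
  Insert 3 (step 1): P = [3];  Q = [1]
  Insert 2 (step 2): P = [2] / [3];  Q = [1] / [2]
  Insert 4 (step 3): P = [2, 4] / [3];  Q = [1, 3] / [2]
  Insert 8 (step 4): P = [2, 4, 8] / [3];  Q = [1, 3, 4] / [2]
  Insert 9 (step 5): P = [2, 4, 8, 9] / [3];  Q = [1, 3, 4, 5] / [2]
  Insert 6 (step 6): P = [2, 4, 6, 9] / [3, 8];  Q = [1, 3, 4, 5] / [2, 6]
  Insert 7 (step 7): P = [2, 4, 6, 7] / [3, 8, 9];  Q = [1, 3, 4, 5] / [2, 6, 7]
  Insert 5 (step 8): P = [2, 4, 5, 7] / [3, 6, 9] / [8];  Q = [1, 3, 4, 5] / [2, 6, 7] / [8]
  Insert 1 (step 9): P = [1, 4, 5, 7] / [2, 6, 9] / [3] / [8];  Q = [1, 3, 4, 5] / [2, 6, 7] / [8] / [9]
Final shape: (4, 3, 1, 1).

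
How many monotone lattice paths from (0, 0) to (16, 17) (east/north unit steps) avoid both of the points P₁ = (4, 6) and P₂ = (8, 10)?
Number of paths = 695878500

Inclusion–exclusion. Total paths: C(33, 16) = 1166803110. Through P₁: C(10, 4)·C(23, 12) = 283936380. Through P₂: C(18, 8)·C(15, 8) = 281582730. Since P₁ is strictly southwest of P₂, a monotone path through both must visit P₁ then P₂; paths through both = C(10, 4)·C(8, 4)·C(15, 8) = 94594500. Avoid both = 1166803110 − 283936380 − 281582730 + 94594500 = 695878500.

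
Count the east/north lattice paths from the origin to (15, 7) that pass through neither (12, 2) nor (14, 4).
Number of paths = 155392

Inclusion–exclusion. Total paths: C(22, 15) = 170544. Through P₁: C(14, 12)·C(8, 3) = 5096. Through P₂: C(18, 14)·C(4, 1) = 12240. Since P₁ is strictly southwest of P₂, a monotone path through both must visit P₁ then P₂; paths through both = C(14, 12)·C(4, 2)·C(4, 1) = 2184. Avoid both = 170544 − 5096 − 12240 + 2184 = 155392.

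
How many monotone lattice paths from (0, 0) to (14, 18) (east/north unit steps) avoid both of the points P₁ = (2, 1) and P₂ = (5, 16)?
Number of paths = 314763240

Inclusion–exclusion. Total paths: C(32, 14) = 471435600. Through P₁: C(3, 2)·C(29, 12) = 155687805. Through P₂: C(21, 5)·C(11, 9) = 1119195. Since P₁ is strictly southwest of P₂, a monotone path through both must visit P₁ then P₂; paths through both = C(3, 2)·C(18, 3)·C(11, 9) = 134640. Avoid both = 471435600 − 155687805 − 1119195 + 134640 = 314763240.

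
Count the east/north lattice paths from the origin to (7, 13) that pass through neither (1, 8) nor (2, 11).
Number of paths = 72480

Inclusion–exclusion. Total paths: C(20, 7) = 77520. Through P₁: C(9, 1)·C(11, 6) = 4158. Through P₂: C(13, 2)·C(7, 5) = 1638. Since P₁ is strictly southwest of P₂, a monotone path through both must visit P₁ then P₂; paths through both = C(9, 1)·C(4, 1)·C(7, 5) = 756. Avoid both = 77520 − 4158 − 1638 + 756 = 72480.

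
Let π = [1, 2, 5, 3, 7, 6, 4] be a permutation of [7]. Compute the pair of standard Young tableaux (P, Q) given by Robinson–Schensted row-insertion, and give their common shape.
P = [1, 2, 3, 4] / [5, 6] / [7];  Q = [1, 2, 3, 5] / [4, 6] / [7];  common shape = (4, 2, 1)

Row-insert the values π_1, π_2, … into P one at a time, bumping the leftmost entry strictly greater than the inserted value down to the next row. The recording tableau Q records, in position (i, j), the step at which that cell was added to P.
  Insert 1 (step 1): P = [1];  Q = [1]
  Insert 2 (step 2): P = [1, 2];  Q = [1, 2]
  Insert 5 (step 3): P = [1, 2, 5];  Q = [1, 2, 3]
  Insert 3 (step 4): P = [1, 2, 3] / [5];  Q = [1, 2, 3] / [4]
  Insert 7 (step 5): P = [1, 2, 3, 7] / [5];  Q = [1, 2, 3, 5] / [4]
  Insert 6 (step 6): P = [1, 2, 3, 6] / [5, 7];  Q = [1, 2, 3, 5] / [4, 6]
  Insert 4 (step 7): P = [1, 2, 3, 4] / [5, 6] / [7];  Q = [1, 2, 3, 5] / [4, 6] / [7]
Final shape: (4, 2, 1).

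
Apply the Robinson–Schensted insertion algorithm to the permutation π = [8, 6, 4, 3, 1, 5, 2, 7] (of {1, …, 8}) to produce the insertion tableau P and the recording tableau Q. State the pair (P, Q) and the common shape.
P = [1, 2, 7] / [3, 5] / [4] / [6] / [8];  Q = [1, 6, 8] / [2, 7] / [3] / [4] / [5];  common shape = (3, 2, 1, 1, 1)

Row-insert the values π_1, π_2, … into P one at a time, bumping the leftmost entry strictly greater than the inserted value down to the next row. The recording tableau Q records, in position (i, j), the step at which that cell was added to P.
  Insert 8 (step 1): P = [8];  Q = [1]
  Insert 6 (step 2): P = [6] / [8];  Q = [1] / [2]
  Insert 4 (step 3): P = [4] / [6] / [8];  Q = [1] / [2] / [3]
  Insert 3 (step 4): P = [3] / [4] / [6] / [8];  Q = [1] / [2] / [3] / [4]
  Insert 1 (step 5): P = [1] / [3] / [4] / [6] / [8];  Q = [1] / [2] / [3] / [4] / [5]
  Insert 5 (step 6): P = [1, 5] / [3] / [4] / [6] / [8];  Q = [1, 6] / [2] / [3] / [4] / [5]
  Insert 2 (step 7): P = [1, 2] / [3, 5] / [4] / [6] / [8];  Q = [1, 6] / [2, 7] / [3] / [4] / [5]
  Insert 7 (step 8): P = [1, 2, 7] / [3, 5] / [4] / [6] / [8];  Q = [1, 6, 8] / [2, 7] / [3] / [4] / [5]
Final shape: (3, 2, 1, 1, 1).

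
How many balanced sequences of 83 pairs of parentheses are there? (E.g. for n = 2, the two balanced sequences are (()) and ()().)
C_83 = 68854441132780194707888052034668647142985206100

These balanced parentheses are counted by the Catalan number C_n = (1/(n + 1)) · C(2n, n). For n = 83: C_83 = (1/84) · C(166, 83) = 5783773055153536355462596370912166360010757312400/84 = 68854441132780194707888052034668647142985206100.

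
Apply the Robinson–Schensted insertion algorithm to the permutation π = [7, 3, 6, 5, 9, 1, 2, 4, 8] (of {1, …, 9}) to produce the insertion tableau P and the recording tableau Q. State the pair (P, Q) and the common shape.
P = [1, 2, 4, 8] / [3, 5, 9] / [6] / [7];  Q = [1, 3, 5, 9] / [2, 7, 8] / [4] / [6];  common shape = (4, 3, 1, 1)

Row-insert the values π_1, π_2, … into P one at a time, bumping the leftmost entry strictly greater than the inserted value down to the next row. The recording tableau Q records, in position (i, j), the step at which that cell was added to P.
  Insert 7 (step 1): P = [7];  Q = [1]
  Insert 3 (step 2): P = [3] / [7];  Q = [1] / [2]
  Insert 6 (step 3): P = [3, 6] / [7];  Q = [1, 3] / [2]
  Insert 5 (step 4): P = [3, 5] / [6] / [7];  Q = [1, 3] / [2] / [4]
  Insert 9 (step 5): P = [3, 5, 9] / [6] / [7];  Q = [1, 3, 5] / [2] / [4]
  Insert 1 (step 6): P = [1, 5, 9] / [3] / [6] / [7];  Q = [1, 3, 5] / [2] / [4] / [6]
  Insert 2 (step 7): P = [1, 2, 9] / [3, 5] / [6] / [7];  Q = [1, 3, 5] / [2, 7] / [4] / [6]
  Insert 4 (step 8): P = [1, 2, 4] / [3, 5, 9] / [6] / [7];  Q = [1, 3, 5] / [2, 7, 8] / [4] / [6]
  Insert 8 (step 9): P = [1, 2, 4, 8] / [3, 5, 9] / [6] / [7];  Q = [1, 3, 5, 9] / [2, 7, 8] / [4] / [6]
Final shape: (4, 3, 1, 1).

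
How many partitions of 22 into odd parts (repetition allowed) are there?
p_odd(22) = 89

Enumerate partitions using only odd parts via the recurrence o(n, m) = o(n, m−2) + o(n−m, m) over odd m, starting from the largest odd part ≤ n. This gives p_odd(22) = 89. (Euler's theorem: equals the count of distinct-part partitions.)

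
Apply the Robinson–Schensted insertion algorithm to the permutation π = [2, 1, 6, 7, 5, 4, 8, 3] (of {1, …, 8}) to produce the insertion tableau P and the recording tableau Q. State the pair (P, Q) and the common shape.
P = [1, 3, 7, 8] / [2, 4] / [5] / [6];  Q = [1, 3, 4, 7] / [2, 5] / [6] / [8];  common shape = (4, 2, 1, 1)

Row-insert the values π_1, π_2, … into P one at a time, bumping the leftmost entry strictly greater than the inserted value down to the next row. The recording tableau Q records, in position (i, j), the step at which that cell was added to P.
  Insert 2 (step 1): P = [2];  Q = [1]
  Insert 1 (step 2): P = [1] / [2];  Q = [1] / [2]
  Insert 6 (step 3): P = [1, 6] / [2];  Q = [1, 3] / [2]
  Insert 7 (step 4): P = [1, 6, 7] / [2];  Q = [1, 3, 4] / [2]
  Insert 5 (step 5): P = [1, 5, 7] / [2, 6];  Q = [1, 3, 4] / [2, 5]
  Insert 4 (step 6): P = [1, 4, 7] / [2, 5] / [6];  Q = [1, 3, 4] / [2, 5] / [6]
  Insert 8 (step 7): P = [1, 4, 7, 8] / [2, 5] / [6];  Q = [1, 3, 4, 7] / [2, 5] / [6]
  Insert 3 (step 8): P = [1, 3, 7, 8] / [2, 4] / [5] / [6];  Q = [1, 3, 4, 7] / [2, 5] / [6] / [8]
Final shape: (4, 2, 1, 1).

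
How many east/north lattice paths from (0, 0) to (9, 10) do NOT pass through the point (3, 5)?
Number of paths = 66506

Total paths from (0, 0) to (9, 10): C(19, 9) = 92378. Paths through (3, 5): (paths (0, 0) → (3, 5)) × (paths (3, 5) → (9, 10)) = C(8, 3) · C(11, 6) = 56 · 462 = 25872. Avoidance count = 92378 − 25872 = 66506.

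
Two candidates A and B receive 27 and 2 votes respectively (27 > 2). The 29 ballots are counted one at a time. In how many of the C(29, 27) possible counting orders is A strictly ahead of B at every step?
Strict-lead orderings = 350

Total orderings of the 29 votes with 27 for A: C(29, 27) = 406. By the Bertrand ballot formula (Cycle Lemma / reflection principle), the number of orderings in which A is strictly ahead of B throughout is (p − q)/(p + q) · C(p + q, p) = (27 − 2)/(27 + 2) · 406 = 350.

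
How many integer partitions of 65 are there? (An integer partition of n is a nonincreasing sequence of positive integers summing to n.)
p(65) = 2012558

Compute p(n) via the recurrence p(n, m) = p(n, m−1) + p(n−m, m), where p(n, m) counts partitions of n with all parts ≤ m and p(n) = p(n, n). The base cases are p(0, m) = 1 and p(n, 0) = 0 for n > 0. Filling the table yields p(65) = 2012558. (Euler's pentagonal recurrence is an alternative.)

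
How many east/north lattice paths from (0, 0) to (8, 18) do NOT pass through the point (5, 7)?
Number of paths = 1273987

Total paths from (0, 0) to (8, 18): C(26, 8) = 1562275. Paths through (5, 7): (paths (0, 0) → (5, 7)) × (paths (5, 7) → (8, 18)) = C(12, 5) · C(14, 3) = 792 · 364 = 288288. Avoidance count = 1562275 − 288288 = 1273987.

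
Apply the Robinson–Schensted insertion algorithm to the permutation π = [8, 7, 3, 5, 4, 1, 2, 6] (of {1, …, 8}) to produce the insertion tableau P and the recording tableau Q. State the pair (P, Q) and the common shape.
P = [1, 2, 6] / [3, 4] / [5] / [7] / [8];  Q = [1, 4, 8] / [2, 7] / [3] / [5] / [6];  common shape = (3, 2, 1, 1, 1)

Row-insert the values π_1, π_2, … into P one at a time, bumping the leftmost entry strictly greater than the inserted value down to the next row. The recording tableau Q records, in position (i, j), the step at which that cell was added to P.
  Insert 8 (step 1): P = [8];  Q = [1]
  Insert 7 (step 2): P = [7] / [8];  Q = [1] / [2]
  Insert 3 (step 3): P = [3] / [7] / [8];  Q = [1] / [2] / [3]
  Insert 5 (step 4): P = [3, 5] / [7] / [8];  Q = [1, 4] / [2] / [3]
  Insert 4 (step 5): P = [3, 4] / [5] / [7] / [8];  Q = [1, 4] / [2] / [3] / [5]
  Insert 1 (step 6): P = [1, 4] / [3] / [5] / [7] / [8];  Q = [1, 4] / [2] / [3] / [5] / [6]
  Insert 2 (step 7): P = [1, 2] / [3, 4] / [5] / [7] / [8];  Q = [1, 4] / [2, 7] / [3] / [5] / [6]
  Insert 6 (step 8): P = [1, 2, 6] / [3, 4] / [5] / [7] / [8];  Q = [1, 4, 8] / [2, 7] / [3] / [5] / [6]
Final shape: (3, 2, 1, 1, 1).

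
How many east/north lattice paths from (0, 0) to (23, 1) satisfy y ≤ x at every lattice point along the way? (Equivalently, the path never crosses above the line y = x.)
Number of paths = 23

By the reflection principle (André's argument), the number of monotone paths to (23, 1) with n ≤ m that never go above y = x is C(24, 23) − C(24, 24) = 24 − 1 = 23.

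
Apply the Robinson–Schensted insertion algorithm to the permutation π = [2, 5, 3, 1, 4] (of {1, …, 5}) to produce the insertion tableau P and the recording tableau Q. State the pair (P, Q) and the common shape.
P = [1, 3, 4] / [2] / [5];  Q = [1, 2, 5] / [3] / [4];  common shape = (3, 1, 1)

Row-insert the values π_1, π_2, … into P one at a time, bumping the leftmost entry strictly greater than the inserted value down to the next row. The recording tableau Q records, in position (i, j), the step at which that cell was added to P.
  Insert 2 (step 1): P = [2];  Q = [1]
  Insert 5 (step 2): P = [2, 5];  Q = [1, 2]
  Insert 3 (step 3): P = [2, 3] / [5];  Q = [1, 2] / [3]
  Insert 1 (step 4): P = [1, 3] / [2] / [5];  Q = [1, 2] / [3] / [4]
  Insert 4 (step 5): P = [1, 3, 4] / [2] / [5];  Q = [1, 2, 5] / [3] / [4]
Final shape: (3, 1, 1).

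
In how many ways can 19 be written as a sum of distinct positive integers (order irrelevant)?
q(19) = 54

A partition into distinct parts is a strictly decreasing sequence summing to n. The recurrence d(n, m) = d(n, m−1) + d(n−m, m−1) (use part m at most once) with q(n) = d(n, n) gives q(19) = 54. (Euler's theorem: # distinct-part partitions = # odd-part partitions.)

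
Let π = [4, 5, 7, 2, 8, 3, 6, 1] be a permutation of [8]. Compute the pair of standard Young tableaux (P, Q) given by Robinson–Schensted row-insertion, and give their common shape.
P = [1, 3, 6, 8] / [2, 5, 7] / [4];  Q = [1, 2, 3, 5] / [4, 6, 7] / [8];  common shape = (4, 3, 1)

Row-insert the values π_1, π_2, … into P one at a time, bumping the leftmost entry strictly greater than the inserted value down to the next row. The recording tableau Q records, in position (i, j), the step at which that cell was added to P.
  Insert 4 (step 1): P = [4];  Q = [1]
  Insert 5 (step 2): P = [4, 5];  Q = [1, 2]
  Insert 7 (step 3): P = [4, 5, 7];  Q = [1, 2, 3]
  Insert 2 (step 4): P = [2, 5, 7] / [4];  Q = [1, 2, 3] / [4]
  Insert 8 (step 5): P = [2, 5, 7, 8] / [4];  Q = [1, 2, 3, 5] / [4]
  Insert 3 (step 6): P = [2, 3, 7, 8] / [4, 5];  Q = [1, 2, 3, 5] / [4, 6]
  Insert 6 (step 7): P = [2, 3, 6, 8] / [4, 5, 7];  Q = [1, 2, 3, 5] / [4, 6, 7]
  Insert 1 (step 8): P = [1, 3, 6, 8] / [2, 5, 7] / [4];  Q = [1, 2, 3, 5] / [4, 6, 7] / [8]
Final shape: (4, 3, 1).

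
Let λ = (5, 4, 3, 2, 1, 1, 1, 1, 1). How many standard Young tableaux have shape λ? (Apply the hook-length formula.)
# SYT of shape (5, 4, 3, 2, 1, 1, 1, 1, 1) = 23814144

Hook-length formula: f^λ = n! / Π hook(c), product over all cells c of the Young diagram. For λ = (5, 4, 3, 2, 1, 1, 1, 1, 1), n = 19 boxes. Hook lengths by row (left-to-right, top-to-bottom): [13, 7, 5, 3, 1]; [11, 5, 3, 1]; [9, 3, 1]; [7, 1]; [5]; [4]; [3]; [2]; [1]. Product of hooks = 5108103000. So f^λ = 19! / 5108103000 = 121645100408832000 / 5108103000 = 23814144.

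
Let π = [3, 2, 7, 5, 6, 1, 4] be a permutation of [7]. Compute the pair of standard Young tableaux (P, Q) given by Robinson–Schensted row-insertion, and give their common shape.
P = [1, 4, 6] / [2, 5] / [3, 7];  Q = [1, 3, 5] / [2, 4] / [6, 7];  common shape = (3, 2, 2)

Row-insert the values π_1, π_2, … into P one at a time, bumping the leftmost entry strictly greater than the inserted value down to the next row. The recording tableau Q records, in position (i, j), the step at which that cell was added to P.
  Insert 3 (step 1): P = [3];  Q = [1]
  Insert 2 (step 2): P = [2] / [3];  Q = [1] / [2]
  Insert 7 (step 3): P = [2, 7] / [3];  Q = [1, 3] / [2]
  Insert 5 (step 4): P = [2, 5] / [3, 7];  Q = [1, 3] / [2, 4]
  Insert 6 (step 5): P = [2, 5, 6] / [3, 7];  Q = [1, 3, 5] / [2, 4]
  Insert 1 (step 6): P = [1, 5, 6] / [2, 7] / [3];  Q = [1, 3, 5] / [2, 4] / [6]
  Insert 4 (step 7): P = [1, 4, 6] / [2, 5] / [3, 7];  Q = [1, 3, 5] / [2, 4] / [6, 7]
Final shape: (3, 2, 2).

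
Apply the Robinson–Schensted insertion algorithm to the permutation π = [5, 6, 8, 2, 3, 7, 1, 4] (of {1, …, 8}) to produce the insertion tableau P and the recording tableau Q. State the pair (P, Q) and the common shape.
P = [1, 3, 4] / [2, 6, 7] / [5, 8];  Q = [1, 2, 3] / [4, 5, 6] / [7, 8];  common shape = (3, 3, 2)

Row-insert the values π_1, π_2, … into P one at a time, bumping the leftmost entry strictly greater than the inserted value down to the next row. The recording tableau Q records, in position (i, j), the step at which that cell was added to P.
  Insert 5 (step 1): P = [5];  Q = [1]
  Insert 6 (step 2): P = [5, 6];  Q = [1, 2]
  Insert 8 (step 3): P = [5, 6, 8];  Q = [1, 2, 3]
  Insert 2 (step 4): P = [2, 6, 8] / [5];  Q = [1, 2, 3] / [4]
  Insert 3 (step 5): P = [2, 3, 8] / [5, 6];  Q = [1, 2, 3] / [4, 5]
  Insert 7 (step 6): P = [2, 3, 7] / [5, 6, 8];  Q = [1, 2, 3] / [4, 5, 6]
  Insert 1 (step 7): P = [1, 3, 7] / [2, 6, 8] / [5];  Q = [1, 2, 3] / [4, 5, 6] / [7]
  Insert 4 (step 8): P = [1, 3, 4] / [2, 6, 7] / [5, 8];  Q = [1, 2, 3] / [4, 5, 6] / [7, 8]
Final shape: (3, 3, 2).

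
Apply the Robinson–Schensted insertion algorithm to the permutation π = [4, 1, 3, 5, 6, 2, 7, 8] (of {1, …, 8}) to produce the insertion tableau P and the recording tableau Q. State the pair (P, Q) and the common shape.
P = [1, 2, 5, 6, 7, 8] / [3] / [4];  Q = [1, 3, 4, 5, 7, 8] / [2] / [6];  common shape = (6, 1, 1)

Row-insert the values π_1, π_2, … into P one at a time, bumping the leftmost entry strictly greater than the inserted value down to the next row. The recording tableau Q records, in position (i, j), the step at which that cell was added to P.
  Insert 4 (step 1): P = [4];  Q = [1]
  Insert 1 (step 2): P = [1] / [4];  Q = [1] / [2]
  Insert 3 (step 3): P = [1, 3] / [4];  Q = [1, 3] / [2]
  Insert 5 (step 4): P = [1, 3, 5] / [4];  Q = [1, 3, 4] / [2]
  Insert 6 (step 5): P = [1, 3, 5, 6] / [4];  Q = [1, 3, 4, 5] / [2]
  Insert 2 (step 6): P = [1, 2, 5, 6] / [3] / [4];  Q = [1, 3, 4, 5] / [2] / [6]
  Insert 7 (step 7): P = [1, 2, 5, 6, 7] / [3] / [4];  Q = [1, 3, 4, 5, 7] / [2] / [6]
  Insert 8 (step 8): P = [1, 2, 5, 6, 7, 8] / [3] / [4];  Q = [1, 3, 4, 5, 7, 8] / [2] / [6]
Final shape: (6, 1, 1).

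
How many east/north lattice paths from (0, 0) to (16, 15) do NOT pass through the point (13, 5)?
Number of paths = 298089747

Total paths from (0, 0) to (16, 15): C(31, 16) = 300540195. Paths through (13, 5): (paths (0, 0) → (13, 5)) × (paths (13, 5) → (16, 15)) = C(18, 13) · C(13, 3) = 8568 · 286 = 2450448. Avoidance count = 300540195 − 2450448 = 298089747.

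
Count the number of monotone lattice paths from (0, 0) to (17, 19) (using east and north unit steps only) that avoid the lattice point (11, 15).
Number of paths = 6975003000

Total paths from (0, 0) to (17, 19): C(36, 17) = 8597496600. Paths through (11, 15): (paths (0, 0) → (11, 15)) × (paths (11, 15) → (17, 19)) = C(26, 11) · C(10, 6) = 7726160 · 210 = 1622493600. Avoidance count = 8597496600 − 1622493600 = 6975003000.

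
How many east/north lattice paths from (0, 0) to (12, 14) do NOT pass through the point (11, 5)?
Number of paths = 9614020

Total paths from (0, 0) to (12, 14): C(26, 12) = 9657700. Paths through (11, 5): (paths (0, 0) → (11, 5)) × (paths (11, 5) → (12, 14)) = C(16, 11) · C(10, 1) = 4368 · 10 = 43680. Avoidance count = 9657700 − 43680 = 9614020.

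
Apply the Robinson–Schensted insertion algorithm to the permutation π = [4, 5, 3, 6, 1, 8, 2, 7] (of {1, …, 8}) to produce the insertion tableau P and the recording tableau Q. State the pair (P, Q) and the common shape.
P = [1, 2, 6, 7] / [3, 5, 8] / [4];  Q = [1, 2, 4, 6] / [3, 7, 8] / [5];  common shape = (4, 3, 1)

Row-insert the values π_1, π_2, … into P one at a time, bumping the leftmost entry strictly greater than the inserted value down to the next row. The recording tableau Q records, in position (i, j), the step at which that cell was added to P.
  Insert 4 (step 1): P = [4];  Q = [1]
  Insert 5 (step 2): P = [4, 5];  Q = [1, 2]
  Insert 3 (step 3): P = [3, 5] / [4];  Q = [1, 2] / [3]
  Insert 6 (step 4): P = [3, 5, 6] / [4];  Q = [1, 2, 4] / [3]
  Insert 1 (step 5): P = [1, 5, 6] / [3] / [4];  Q = [1, 2, 4] / [3] / [5]
  Insert 8 (step 6): P = [1, 5, 6, 8] / [3] / [4];  Q = [1, 2, 4, 6] / [3] / [5]
  Insert 2 (step 7): P = [1, 2, 6, 8] / [3, 5] / [4];  Q = [1, 2, 4, 6] / [3, 7] / [5]
  Insert 7 (step 8): P = [1, 2, 6, 7] / [3, 5, 8] / [4];  Q = [1, 2, 4, 6] / [3, 7, 8] / [5]
Final shape: (4, 3, 1).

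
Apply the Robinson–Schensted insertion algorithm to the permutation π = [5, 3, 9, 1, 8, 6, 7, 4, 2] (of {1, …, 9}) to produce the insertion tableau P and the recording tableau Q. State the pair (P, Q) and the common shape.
P = [1, 2, 7] / [3, 4] / [5, 6] / [8] / [9];  Q = [1, 3, 7] / [2, 5] / [4, 6] / [8] / [9];  common shape = (3, 2, 2, 1, 1)

Row-insert the values π_1, π_2, … into P one at a time, bumping the leftmost entry strictly greater than the inserted value down to the next row. The recording tableau Q records, in position (i, j), the step at which that cell was added to P.
  Insert 5 (step 1): P = [5];  Q = [1]
  Insert 3 (step 2): P = [3] / [5];  Q = [1] / [2]
  Insert 9 (step 3): P = [3, 9] / [5];  Q = [1, 3] / [2]
  Insert 1 (step 4): P = [1, 9] / [3] / [5];  Q = [1, 3] / [2] / [4]
  Insert 8 (step 5): P = [1, 8] / [3, 9] / [5];  Q = [1, 3] / [2, 5] / [4]
  Insert 6 (step 6): P = [1, 6] / [3, 8] / [5, 9];  Q = [1, 3] / [2, 5] / [4, 6]
  Insert 7 (step 7): P = [1, 6, 7] / [3, 8] / [5, 9];  Q = [1, 3, 7] / [2, 5] / [4, 6]
  Insert 4 (step 8): P = [1, 4, 7] / [3, 6] / [5, 8] / [9];  Q = [1, 3, 7] / [2, 5] / [4, 6] / [8]
  Insert 2 (step 9): P = [1, 2, 7] / [3, 4] / [5, 6] / [8] / [9];  Q = [1, 3, 7] / [2, 5] / [4, 6] / [8] / [9]
Final shape: (3, 2, 2, 1, 1).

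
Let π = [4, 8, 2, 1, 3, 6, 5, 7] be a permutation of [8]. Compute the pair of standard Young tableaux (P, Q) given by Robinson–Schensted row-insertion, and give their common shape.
P = [1, 3, 5, 7] / [2, 6] / [4, 8];  Q = [1, 2, 6, 8] / [3, 5] / [4, 7];  common shape = (4, 2, 2)

Row-insert the values π_1, π_2, … into P one at a time, bumping the leftmost entry strictly greater than the inserted value down to the next row. The recording tableau Q records, in position (i, j), the step at which that cell was added to P.
  Insert 4 (step 1): P = [4];  Q = [1]
  Insert 8 (step 2): P = [4, 8];  Q = [1, 2]
  Insert 2 (step 3): P = [2, 8] / [4];  Q = [1, 2] / [3]
  Insert 1 (step 4): P = [1, 8] / [2] / [4];  Q = [1, 2] / [3] / [4]
  Insert 3 (step 5): P = [1, 3] / [2, 8] / [4];  Q = [1, 2] / [3, 5] / [4]
  Insert 6 (step 6): P = [1, 3, 6] / [2, 8] / [4];  Q = [1, 2, 6] / [3, 5] / [4]
  Insert 5 (step 7): P = [1, 3, 5] / [2, 6] / [4, 8];  Q = [1, 2, 6] / [3, 5] / [4, 7]
  Insert 7 (step 8): P = [1, 3, 5, 7] / [2, 6] / [4, 8];  Q = [1, 2, 6, 8] / [3, 5] / [4, 7]
Final shape: (4, 2, 2).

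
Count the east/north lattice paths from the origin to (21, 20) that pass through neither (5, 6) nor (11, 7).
Number of paths = 169234814430

Inclusion–exclusion. Total paths: C(41, 21) = 269128937220. Through P₁: C(11, 5)·C(30, 16) = 67185275850. Through P₂: C(18, 11)·C(23, 10) = 36408756384. Since P₁ is strictly southwest of P₂, a monotone path through both must visit P₁ then P₂; paths through both = C(11, 5)·C(7, 6)·C(23, 10) = 3699909444. Avoid both = 269128937220 − 67185275850 − 36408756384 + 3699909444 = 169234814430.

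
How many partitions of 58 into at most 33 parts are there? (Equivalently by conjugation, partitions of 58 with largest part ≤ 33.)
p(58, parts ≤ 33) = 707882

Use the recurrence p(n, m) = p(n, m−1) + p(n−m, m): either the largest part is < m (count p(n, m−1)) or the largest part is exactly m (remove one copy of m, count p(n−m, m)). With p(0, ·) = 1 this gives p(58, parts ≤ 33) = 707882. (By conjugating Young diagrams, this also counts partitions of 58 into at most 33 parts.)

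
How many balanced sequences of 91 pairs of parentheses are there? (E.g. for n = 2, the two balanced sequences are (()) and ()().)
C_91 = 3935312233584004685417853572763349509774031680023800

These balanced parentheses are counted by the Catalan number C_n = (1/(n + 1)) · C(2n, n). For n = 91: C_91 = (1/92) · C(182, 91) = 362048725489728431058442528694228154899210914562189600/92 = 3935312233584004685417853572763349509774031680023800.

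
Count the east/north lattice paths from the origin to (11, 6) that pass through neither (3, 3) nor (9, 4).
Number of paths = 5626

Inclusion–exclusion. Total paths: C(17, 11) = 12376. Through P₁: C(6, 3)·C(11, 8) = 3300. Through P₂: C(13, 9)·C(4, 2) = 4290. Since P₁ is strictly southwest of P₂, a monotone path through both must visit P₁ then P₂; paths through both = C(6, 3)·C(7, 6)·C(4, 2) = 840. Avoid both = 12376 − 3300 − 4290 + 840 = 5626.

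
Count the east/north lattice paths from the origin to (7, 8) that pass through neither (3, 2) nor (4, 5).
Number of paths = 2615

Inclusion–exclusion. Total paths: C(15, 7) = 6435. Through P₁: C(5, 3)·C(10, 4) = 2100. Through P₂: C(9, 4)·C(6, 3) = 2520. Since P₁ is strictly southwest of P₂, a monotone path through both must visit P₁ then P₂; paths through both = C(5, 3)·C(4, 1)·C(6, 3) = 800. Avoid both = 6435 − 2100 − 2520 + 800 = 2615.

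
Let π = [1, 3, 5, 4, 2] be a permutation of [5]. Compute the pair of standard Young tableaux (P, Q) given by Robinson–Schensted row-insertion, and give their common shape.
P = [1, 2, 4] / [3] / [5];  Q = [1, 2, 3] / [4] / [5];  common shape = (3, 1, 1)

Row-insert the values π_1, π_2, … into P one at a time, bumping the leftmost entry strictly greater than the inserted value down to the next row. The recording tableau Q records, in position (i, j), the step at which that cell was added to P.
  Insert 1 (step 1): P = [1];  Q = [1]
  Insert 3 (step 2): P = [1, 3];  Q = [1, 2]
  Insert 5 (step 3): P = [1, 3, 5];  Q = [1, 2, 3]
  Insert 4 (step 4): P = [1, 3, 4] / [5];  Q = [1, 2, 3] / [4]
  Insert 2 (step 5): P = [1, 2, 4] / [3] / [5];  Q = [1, 2, 3] / [4] / [5]
Final shape: (3, 1, 1).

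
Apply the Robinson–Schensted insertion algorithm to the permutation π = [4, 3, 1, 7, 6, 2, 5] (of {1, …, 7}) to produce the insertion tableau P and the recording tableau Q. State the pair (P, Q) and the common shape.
P = [1, 2, 5] / [3, 6] / [4, 7];  Q = [1, 4, 7] / [2, 5] / [3, 6];  common shape = (3, 2, 2)

Row-insert the values π_1, π_2, … into P one at a time, bumping the leftmost entry strictly greater than the inserted value down to the next row. The recording tableau Q records, in position (i, j), the step at which that cell was added to P.
  Insert 4 (step 1): P = [4];  Q = [1]
  Insert 3 (step 2): P = [3] / [4];  Q = [1] / [2]
  Insert 1 (step 3): P = [1] / [3] / [4];  Q = [1] / [2] / [3]
  Insert 7 (step 4): P = [1, 7] / [3] / [4];  Q = [1, 4] / [2] / [3]
  Insert 6 (step 5): P = [1, 6] / [3, 7] / [4];  Q = [1, 4] / [2, 5] / [3]
  Insert 2 (step 6): P = [1, 2] / [3, 6] / [4, 7];  Q = [1, 4] / [2, 5] / [3, 6]
  Insert 5 (step 7): P = [1, 2, 5] / [3, 6] / [4, 7];  Q = [1, 4, 7] / [2, 5] / [3, 6]
Final shape: (3, 2, 2).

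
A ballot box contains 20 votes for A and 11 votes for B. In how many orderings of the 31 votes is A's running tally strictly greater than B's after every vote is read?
Strict-lead orderings = 24582285

Total orderings of the 31 votes with 20 for A: C(31, 20) = 84672315. By the Bertrand ballot formula (Cycle Lemma / reflection principle), the number of orderings in which A is strictly ahead of B throughout is (p − q)/(p + q) · C(p + q, p) = (20 − 11)/(20 + 11) · 84672315 = 24582285.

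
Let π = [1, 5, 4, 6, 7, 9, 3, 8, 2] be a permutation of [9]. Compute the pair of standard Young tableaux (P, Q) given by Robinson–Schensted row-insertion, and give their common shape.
P = [1, 2, 6, 7, 8] / [3, 9] / [4] / [5];  Q = [1, 2, 4, 5, 6] / [3, 8] / [7] / [9];  common shape = (5, 2, 1, 1)

Row-insert the values π_1, π_2, … into P one at a time, bumping the leftmost entry strictly greater than the inserted value down to the next row. The recording tableau Q records, in position (i, j), the step at which that cell was added to P.
  Insert 1 (step 1): P = [1];  Q = [1]
  Insert 5 (step 2): P = [1, 5];  Q = [1, 2]
  Insert 4 (step 3): P = [1, 4] / [5];  Q = [1, 2] / [3]
  Insert 6 (step 4): P = [1, 4, 6] / [5];  Q = [1, 2, 4] / [3]
  Insert 7 (step 5): P = [1, 4, 6, 7] / [5];  Q = [1, 2, 4, 5] / [3]
  Insert 9 (step 6): P = [1, 4, 6, 7, 9] / [5];  Q = [1, 2, 4, 5, 6] / [3]
  Insert 3 (step 7): P = [1, 3, 6, 7, 9] / [4] / [5];  Q = [1, 2, 4, 5, 6] / [3] / [7]
  Insert 8 (step 8): P = [1, 3, 6, 7, 8] / [4, 9] / [5];  Q = [1, 2, 4, 5, 6] / [3, 8] / [7]
  Insert 2 (step 9): P = [1, 2, 6, 7, 8] / [3, 9] / [4] / [5];  Q = [1, 2, 4, 5, 6] / [3, 8] / [7] / [9]
Final shape: (5, 2, 1, 1).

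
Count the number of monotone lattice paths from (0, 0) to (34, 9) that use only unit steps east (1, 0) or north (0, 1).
Number of paths = 563921995

A monotone lattice path from (0, 0) to (34, 9) consists of 34 east steps and 9 north steps in some order, so it is determined by which 34 of the 43 steps are east. The count is C(43, 34) = 563921995.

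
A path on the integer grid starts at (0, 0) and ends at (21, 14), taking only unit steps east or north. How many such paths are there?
Number of paths = 2319959400

A monotone lattice path from (0, 0) to (21, 14) consists of 21 east steps and 14 north steps in some order, so it is determined by which 21 of the 35 steps are east. The count is C(35, 21) = 2319959400.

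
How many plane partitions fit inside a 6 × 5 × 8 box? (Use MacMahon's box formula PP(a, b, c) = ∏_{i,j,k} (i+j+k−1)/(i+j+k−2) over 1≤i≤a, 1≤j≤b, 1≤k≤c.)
PP(6, 5, 8) = 7997986868872

Evaluate the triple product over i = 1..6, j = 1..5, k = 1..8. The factors are (2/1) · (3/2) · (4/3) · (5/4) · (6/5) · (7/6) · (8/7) · (9/8) · … (240 factors total). The numerators and denominators telescope so the product is an integer; carrying out the multiplication exactly gives PP(6, 5, 8) = 7997986868872.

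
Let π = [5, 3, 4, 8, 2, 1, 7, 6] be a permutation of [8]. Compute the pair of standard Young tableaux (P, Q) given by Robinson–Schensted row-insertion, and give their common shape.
P = [1, 4, 6] / [2, 7] / [3, 8] / [5];  Q = [1, 3, 4] / [2, 7] / [5, 8] / [6];  common shape = (3, 2, 2, 1)

Row-insert the values π_1, π_2, … into P one at a time, bumping the leftmost entry strictly greater than the inserted value down to the next row. The recording tableau Q records, in position (i, j), the step at which that cell was added to P.
  Insert 5 (step 1): P = [5];  Q = [1]
  Insert 3 (step 2): P = [3] / [5];  Q = [1] / [2]
  Insert 4 (step 3): P = [3, 4] / [5];  Q = [1, 3] / [2]
  Insert 8 (step 4): P = [3, 4, 8] / [5];  Q = [1, 3, 4] / [2]
  Insert 2 (step 5): P = [2, 4, 8] / [3] / [5];  Q = [1, 3, 4] / [2] / [5]
  Insert 1 (step 6): P = [1, 4, 8] / [2] / [3] / [5];  Q = [1, 3, 4] / [2] / [5] / [6]
  Insert 7 (step 7): P = [1, 4, 7] / [2, 8] / [3] / [5];  Q = [1, 3, 4] / [2, 7] / [5] / [6]
  Insert 6 (step 8): P = [1, 4, 6] / [2, 7] / [3, 8] / [5];  Q = [1, 3, 4] / [2, 7] / [5, 8] / [6]
Final shape: (3, 2, 2, 1).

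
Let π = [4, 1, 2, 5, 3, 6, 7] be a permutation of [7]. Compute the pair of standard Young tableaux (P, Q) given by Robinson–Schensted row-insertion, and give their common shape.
P = [1, 2, 3, 6, 7] / [4, 5];  Q = [1, 3, 4, 6, 7] / [2, 5];  common shape = (5, 2)

Row-insert the values π_1, π_2, … into P one at a time, bumping the leftmost entry strictly greater than the inserted value down to the next row. The recording tableau Q records, in position (i, j), the step at which that cell was added to P.
  Insert 4 (step 1): P = [4];  Q = [1]
  Insert 1 (step 2): P = [1] / [4];  Q = [1] / [2]
  Insert 2 (step 3): P = [1, 2] / [4];  Q = [1, 3] / [2]
  Insert 5 (step 4): P = [1, 2, 5] / [4];  Q = [1, 3, 4] / [2]
  Insert 3 (step 5): P = [1, 2, 3] / [4, 5];  Q = [1, 3, 4] / [2, 5]
  Insert 6 (step 6): P = [1, 2, 3, 6] / [4, 5];  Q = [1, 3, 4, 6] / [2, 5]
  Insert 7 (step 7): P = [1, 2, 3, 6, 7] / [4, 5];  Q = [1, 3, 4, 6, 7] / [2, 5]
Final shape: (5, 2).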